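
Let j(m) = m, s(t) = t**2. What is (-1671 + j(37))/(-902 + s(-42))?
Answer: -817/431 ≈ -1.8956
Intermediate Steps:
(-1671 + j(37))/(-902 + s(-42)) = (-1671 + 37)/(-902 + (-42)**2) = -1634/(-902 + 1764) = -1634/862 = -1634*1/862 = -817/431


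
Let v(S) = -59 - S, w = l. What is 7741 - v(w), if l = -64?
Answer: 7736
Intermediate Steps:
w = -64
7741 - v(w) = 7741 - (-59 - 1*(-64)) = 7741 - (-59 + 64) = 7741 - 1*5 = 7741 - 5 = 7736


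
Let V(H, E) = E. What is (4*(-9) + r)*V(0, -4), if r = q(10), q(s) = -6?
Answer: 168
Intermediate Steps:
r = -6
(4*(-9) + r)*V(0, -4) = (4*(-9) - 6)*(-4) = (-36 - 6)*(-4) = -42*(-4) = 168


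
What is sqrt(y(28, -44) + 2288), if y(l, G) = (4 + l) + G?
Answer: 2*sqrt(569) ≈ 47.707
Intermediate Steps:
y(l, G) = 4 + G + l
sqrt(y(28, -44) + 2288) = sqrt((4 - 44 + 28) + 2288) = sqrt(-12 + 2288) = sqrt(2276) = 2*sqrt(569)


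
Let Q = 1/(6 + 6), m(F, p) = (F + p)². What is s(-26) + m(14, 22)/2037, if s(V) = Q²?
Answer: 62887/97776 ≈ 0.64317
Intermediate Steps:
Q = 1/12 ≈ 0.083333
s(V) = 1/144 (s(V) = (1/12)² = 1/144)
s(-26) + m(14, 22)/2037 = 1/144 + (14 + 22)²/2037 = 1/144 + 36²*(1/2037) = 1/144 + 1296*(1/2037) = 1/144 + 432/679 = 62887/97776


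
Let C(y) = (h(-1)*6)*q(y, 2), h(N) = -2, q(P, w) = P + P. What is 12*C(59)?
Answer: -16992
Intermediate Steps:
q(P, w) = 2*P
C(y) = -24*y (C(y) = (-2*6)*(2*y) = -24*y)
12*C(59) = 12*(-24*59) = 12*(-1416) = -16992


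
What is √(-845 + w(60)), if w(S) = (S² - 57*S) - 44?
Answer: I*√709 ≈ 26.627*I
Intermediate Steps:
w(S) = -44 + S² - 57*S
√(-845 + w(60)) = √(-845 + (-44 + 60² - 57*60)) = √(-845 + (-44 + 3600 - 3420)) = √(-845 + 136) = √(-709) = I*√709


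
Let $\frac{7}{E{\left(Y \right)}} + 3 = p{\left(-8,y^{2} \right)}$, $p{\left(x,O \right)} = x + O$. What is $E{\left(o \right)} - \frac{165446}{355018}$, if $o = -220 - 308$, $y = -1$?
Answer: $- \frac{2069793}{1775090} \approx -1.166$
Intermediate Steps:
$o = -528$
$p{\left(x,O \right)} = O + x$
$E{\left(Y \right)} = - \frac{7}{10}$ ($E{\left(Y \right)} = \frac{7}{-3 - \left(8 - \left(-1\right)^{2}\right)} = \frac{7}{-3 + \left(1 - 8\right)} = \frac{7}{-3 - 7} = \frac{7}{-10} = 7 \left(- \frac{1}{10}\right) = - \frac{7}{10}$)
$E{\left(o \right)} - \frac{165446}{355018} = - \frac{7}{10} - \frac{165446}{355018} = - \frac{7}{10} - 165446 \cdot \frac{1}{355018} = - \frac{7}{10} - \frac{82723}{177509} = - \frac{2069793}{1775090}$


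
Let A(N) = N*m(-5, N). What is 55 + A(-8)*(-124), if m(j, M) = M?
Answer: -7881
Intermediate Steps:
A(N) = N**2 (A(N) = N*N = N**2)
55 + A(-8)*(-124) = 55 + (-8)**2*(-124) = 55 + 64*(-124) = 55 - 7936 = -7881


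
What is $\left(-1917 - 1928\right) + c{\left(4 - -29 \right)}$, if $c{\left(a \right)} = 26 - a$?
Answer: $-3852$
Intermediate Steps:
$\left(-1917 - 1928\right) + c{\left(4 - -29 \right)} = \left(-1917 - 1928\right) + \left(26 - \left(4 - -29\right)\right) = -3845 + \left(26 - \left(4 + 29\right)\right) = -3845 + \left(26 - 33\right) = -3845 - 7 = -3852$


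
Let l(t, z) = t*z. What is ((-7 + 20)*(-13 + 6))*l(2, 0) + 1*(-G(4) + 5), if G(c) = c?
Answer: 1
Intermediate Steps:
((-7 + 20)*(-13 + 6))*l(2, 0) + 1*(-G(4) + 5) = ((-7 + 20)*(-13 + 6))*(2*0) + 1*(-1*4 + 5) = (13*(-7))*0 + 1*(-4 + 5) = -91*0 + 1*1 = 0 + 1 = 1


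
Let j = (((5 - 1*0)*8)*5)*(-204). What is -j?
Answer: 40800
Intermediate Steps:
j = -40800 (j = (((5 + 0)*8)*5)*(-204) = ((5*8)*5)*(-204) = (40*5)*(-204) = 200*(-204) = -40800)
-j = -1*(-40800) = 40800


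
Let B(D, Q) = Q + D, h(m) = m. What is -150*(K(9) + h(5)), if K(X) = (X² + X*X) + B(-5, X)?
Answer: -25650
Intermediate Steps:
B(D, Q) = D + Q
K(X) = -5 + X + 2*X² (K(X) = (X² + X*X) + (-5 + X) = (X² + X²) + (-5 + X) = 2*X² + (-5 + X) = -5 + X + 2*X²)
-150*(K(9) + h(5)) = -150*((-5 + 9 + 2*9²) + 5) = -150*((-5 + 9 + 2*81) + 5) = -150*((-5 + 9 + 162) + 5) = -150*(166 + 5) = -150*171 = -25650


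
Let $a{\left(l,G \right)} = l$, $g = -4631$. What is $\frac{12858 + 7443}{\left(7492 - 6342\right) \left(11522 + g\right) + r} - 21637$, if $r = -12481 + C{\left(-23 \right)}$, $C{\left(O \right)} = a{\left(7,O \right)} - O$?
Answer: $- \frac{171196229462}{7912199} \approx -21637.0$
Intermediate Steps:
$C{\left(O \right)} = 7 - O$
$r = -12451$ ($r = -12481 + \left(7 - -23\right) = -12481 + \left(7 + 23\right) = -12481 + 30 = -12451$)
$\frac{12858 + 7443}{\left(7492 - 6342\right) \left(11522 + g\right) + r} - 21637 = \frac{12858 + 7443}{\left(7492 - 6342\right) \left(11522 - 4631\right) - 12451} - 21637 = \frac{20301}{1150 \cdot 6891 - 12451} - 21637 = \frac{20301}{7924650 - 12451} - 21637 = \frac{20301}{7912199} - 21637 = - \frac{171196229462}{7912199}$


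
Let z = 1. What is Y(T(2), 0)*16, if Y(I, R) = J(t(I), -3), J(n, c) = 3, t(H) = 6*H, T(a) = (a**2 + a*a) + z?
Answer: 48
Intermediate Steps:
T(a) = 1 + 2*a**2 (T(a) = (a**2 + a*a) + 1 = (a**2 + a**2) + 1 = 2*a**2 + 1 = 1 + 2*a**2)
Y(I, R) = 3
Y(T(2), 0)*16 = 3*16 = 48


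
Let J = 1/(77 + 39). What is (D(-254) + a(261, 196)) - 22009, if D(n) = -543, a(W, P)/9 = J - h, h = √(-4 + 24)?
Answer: -2616023/116 - 18*√5 ≈ -22592.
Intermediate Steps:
J = 1/116 ≈ 0.0086207
h = 2*√5 (h = √20 = 2*√5 ≈ 4.4721)
a(W, P) = 9/116 - 18*√5 (a(W, P) = 9*(1/116 - 2*√5) = 9/116 - 18*√5)
(D(-254) + a(261, 196)) - 22009 = (-543 + (9/116 - 18*√5)) - 22009 = (-62979/116 - 18*√5) - 22009 = -2616023/116 - 18*√5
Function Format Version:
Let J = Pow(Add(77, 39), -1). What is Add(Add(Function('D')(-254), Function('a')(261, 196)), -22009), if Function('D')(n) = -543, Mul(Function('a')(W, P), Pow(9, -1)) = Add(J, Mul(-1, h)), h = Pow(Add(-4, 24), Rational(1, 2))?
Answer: Add(Rational(-2616023, 116), Mul(-18, Pow(5, Rational(1, 2)))) ≈ -22592.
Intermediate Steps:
J = Rational(1, 116) (J = Pow(116, -1) = Rational(1, 116) ≈ 0.0086207)
h = Mul(2, Pow(5, Rational(1, 2))) (h = Pow(20, Rational(1, 2)) = Mul(2, Pow(5, Rational(1, 2))) ≈ 4.4721)
Function('a')(W, P) = Add(Rational(9, 116), Mul(-18, Pow(5, Rational(1, 2)))) (Function('a')(W, P) = Mul(9, Add(Rational(1, 116), Mul(-1, Mul(2, Pow(5, Rational(1, 2)))))) = Mul(9, Add(Rational(1, 116), Mul(-2, Pow(5, Rational(1, 2))))) = Add(Rational(9, 116), Mul(-18, Pow(5, Rational(1, 2)))))
Add(Add(Function('D')(-254), Function('a')(261, 196)), -22009) = Add(Add(-543, Add(Rational(9, 116), Mul(-18, Pow(5, Rational(1, 2))))), -22009) = Add(Add(Rational(-62979, 116), Mul(-18, Pow(5, Rational(1, 2)))), -22009) = Add(Rational(-2616023, 116), Mul(-18, Pow(5, Rational(1, 2))))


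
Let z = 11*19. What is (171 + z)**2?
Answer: 144400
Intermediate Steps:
z = 209
(171 + z)**2 = (171 + 209)**2 = 380**2 = 144400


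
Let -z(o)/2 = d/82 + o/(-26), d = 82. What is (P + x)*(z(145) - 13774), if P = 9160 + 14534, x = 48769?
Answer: -12966746609/13 ≈ -9.9744e+8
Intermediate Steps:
P = 23694
z(o) = -2 + o/13 (z(o) = -2*(82/82 + o/(-26)) = -2*(82*(1/82) + o*(-1/26)) = -2*(1 - o/26) = -2 + o/13)
(P + x)*(z(145) - 13774) = (23694 + 48769)*((-2 + (1/13)*145) - 13774) = 72463*((-2 + 145/13) - 13774) = 72463*(119/13 - 13774) = 72463*(-178943/13) = -12966746609/13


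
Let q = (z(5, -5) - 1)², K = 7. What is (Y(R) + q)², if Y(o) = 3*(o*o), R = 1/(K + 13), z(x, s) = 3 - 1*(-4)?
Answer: 207446409/160000 ≈ 1296.5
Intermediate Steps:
z(x, s) = 7 (z(x, s) = 3 + 4 = 7)
R = 1/20 (R = 1/(7 + 13) = 1/20 ≈ 0.050000)
Y(o) = 3*o²
q = 36 (q = (7 - 1)² = 6² = 36)
(Y(R) + q)² = (3*(1/20)² + 36)² = (3*(1/400) + 36)² = (3/400 + 36)² = (14403/400)² = 207446409/160000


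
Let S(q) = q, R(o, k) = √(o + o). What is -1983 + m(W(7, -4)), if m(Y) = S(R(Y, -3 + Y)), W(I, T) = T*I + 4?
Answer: -1983 + 4*I*√3 ≈ -1983.0 + 6.9282*I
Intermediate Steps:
R(o, k) = √2*√o (R(o, k) = √(2*o) = √2*√o)
W(I, T) = 4 + I*T (W(I, T) = I*T + 4 = 4 + I*T)
m(Y) = √2*√Y
-1983 + m(W(7, -4)) = -1983 + √2*√(4 + 7*(-4)) = -1983 + √2*√(4 - 28) = -1983 + √2*√(-24) = -1983 + √2*(2*I*√6) = -1983 + 4*I*√3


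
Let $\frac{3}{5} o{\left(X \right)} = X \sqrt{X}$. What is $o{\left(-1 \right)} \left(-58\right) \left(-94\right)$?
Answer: $- \frac{27260 i}{3} \approx - 9086.7 i$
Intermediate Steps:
$o{\left(X \right)} = \frac{5 X^{\frac{3}{2}}}{3}$ ($o{\left(X \right)} = \frac{5 X \sqrt{X}}{3} = \frac{5 X^{\frac{3}{2}}}{3}$)
$o{\left(-1 \right)} \left(-58\right) \left(-94\right) = \frac{5 \left(-1\right)^{\frac{3}{2}}}{3} \left(-58\right) \left(-94\right) = \frac{5 \left(- i\right)}{3} \left(-58\right) \left(-94\right) = - \frac{5 i}{3} \left(-58\right) \left(-94\right) = \frac{290 i}{3} \left(-94\right) = - \frac{27260 i}{3}$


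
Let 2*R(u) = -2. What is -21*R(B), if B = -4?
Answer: 21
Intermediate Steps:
R(u) = -1 (R(u) = (1/2)*(-2) = -1)
-21*R(B) = -21*(-1) = 21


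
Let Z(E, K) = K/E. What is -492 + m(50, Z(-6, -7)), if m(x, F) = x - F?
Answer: -2659/6 ≈ -443.17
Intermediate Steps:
-492 + m(50, Z(-6, -7)) = -492 + (50 - (-7)/(-6)) = -492 + (50 - (-7)*(-1)/6) = -492 + (50 - 1*7/6) = -492 + (50 - 7/6) = -492 + 293/6 = -2659/6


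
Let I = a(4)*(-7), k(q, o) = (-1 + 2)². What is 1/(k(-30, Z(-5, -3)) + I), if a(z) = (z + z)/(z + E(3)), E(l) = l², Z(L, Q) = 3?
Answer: -13/43 ≈ -0.30233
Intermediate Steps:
k(q, o) = 1 (k(q, o) = 1² = 1)
a(z) = 2*z/(9 + z) (a(z) = (z + z)/(z + 3²) = (2*z)/(z + 9) = (2*z)/(9 + z) = 2*z/(9 + z))
I = -56/13 (I = (2*4/(9 + 4))*(-7) = (2*4/13)*(-7) = (2*4*(1/13))*(-7) = (8/13)*(-7) = -56/13 ≈ -4.3077)
1/(k(-30, Z(-5, -3)) + I) = 1/(1 - 56/13) = 1/(-43/13) = -13/43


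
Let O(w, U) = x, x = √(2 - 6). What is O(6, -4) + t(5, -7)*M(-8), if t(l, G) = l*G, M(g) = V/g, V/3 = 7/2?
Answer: 735/16 + 2*I ≈ 45.938 + 2.0*I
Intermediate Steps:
V = 21/2 (V = 3*(7/2) = 21/2 ≈ 10.500)
x = 2*I (x = √(-4) = 2*I ≈ 2.0*I)
O(w, U) = 2*I
M(g) = 21/(2*g)
t(l, G) = G*l
O(6, -4) + t(5, -7)*M(-8) = 2*I + (-7*5)*((21/2)/(-8)) = 2*I - 735*(-1)/(2*8) = 2*I - 35*(-21/16) = 2*I + 735/16 = 735/16 + 2*I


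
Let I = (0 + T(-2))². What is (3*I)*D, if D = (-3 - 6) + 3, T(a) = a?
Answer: -72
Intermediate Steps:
D = -6 (D = -9 + 3 = -6)
I = 4 (I = (0 - 2)² = (-2)² = 4)
(3*I)*D = (3*4)*(-6) = 12*(-6) = -72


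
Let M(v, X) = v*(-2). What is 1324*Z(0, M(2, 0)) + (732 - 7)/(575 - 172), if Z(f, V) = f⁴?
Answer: 725/403 ≈ 1.7990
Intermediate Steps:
M(v, X) = -2*v
1324*Z(0, M(2, 0)) + (732 - 7)/(575 - 172) = 1324*0⁴ + (732 - 7)/(575 - 172) = 1324*0 + 725/403 = 0 + 725*(1/403) = 0 + 725/403 = 725/403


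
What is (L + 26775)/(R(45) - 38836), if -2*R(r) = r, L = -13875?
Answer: -25800/77717 ≈ -0.33197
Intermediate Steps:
R(r) = -r/2
(L + 26775)/(R(45) - 38836) = (-13875 + 26775)/(-½*45 - 38836) = 12900/(-45/2 - 38836) = 12900/(-77717/2) = 12900*(-2/77717) = -25800/77717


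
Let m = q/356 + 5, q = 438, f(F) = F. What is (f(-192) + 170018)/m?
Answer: 30229028/1109 ≈ 27258.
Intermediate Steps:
m = 1109/178 (m = 438/356 + 5 = 438*(1/356) + 5 = 219/178 + 5 = 1109/178 ≈ 6.2303)
(f(-192) + 170018)/m = (-192 + 170018)/(1109/178) = 169826*(178/1109) = 30229028/1109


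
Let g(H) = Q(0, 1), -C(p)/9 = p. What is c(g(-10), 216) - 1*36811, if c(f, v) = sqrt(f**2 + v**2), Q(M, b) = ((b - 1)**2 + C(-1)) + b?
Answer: -36811 + 2*sqrt(11689) ≈ -36595.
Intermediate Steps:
C(p) = -9*p
Q(M, b) = 9 + b + (-1 + b)**2 (Q(M, b) = ((b - 1)**2 - 9*(-1)) + b = ((-1 + b)**2 + 9) + b = (9 + (-1 + b)**2) + b = 9 + b + (-1 + b)**2)
g(H) = 10 (g(H) = 10 + 1**2 - 1*1 = 10 + 1 - 1 = 10)
c(g(-10), 216) - 1*36811 = sqrt(10**2 + 216**2) - 1*36811 = sqrt(100 + 46656) - 36811 = sqrt(46756) - 36811 = 2*sqrt(11689) - 36811 = -36811 + 2*sqrt(11689)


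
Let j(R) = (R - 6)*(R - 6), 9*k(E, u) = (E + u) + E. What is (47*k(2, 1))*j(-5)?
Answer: 28435/9 ≈ 3159.4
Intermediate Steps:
k(E, u) = u/9 + 2*E/9 (k(E, u) = ((E + u) + E)/9 = (u + 2*E)/9 = u/9 + 2*E/9)
j(R) = (-6 + R)**2 (j(R) = (-6 + R)*(-6 + R) = (-6 + R)**2)
(47*k(2, 1))*j(-5) = (47*((1/9)*1 + (2/9)*2))*(-6 - 5)**2 = (47*(1/9 + 4/9))*(-11)**2 = (47*(5/9))*121 = (235/9)*121 = 28435/9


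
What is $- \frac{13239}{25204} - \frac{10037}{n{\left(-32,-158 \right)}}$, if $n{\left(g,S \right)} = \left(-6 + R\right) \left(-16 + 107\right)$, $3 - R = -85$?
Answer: $- \frac{175880983}{94036124} \approx -1.8704$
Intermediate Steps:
$R = 88$ ($R = 3 - -85 = 3 + 85 = 88$)
$n{\left(g,S \right)} = 7462$ ($n{\left(g,S \right)} = \left(-6 + 88\right) \left(-16 + 107\right) = 82 \cdot 91 = 7462$)
$- \frac{13239}{25204} - \frac{10037}{n{\left(-32,-158 \right)}} = - \frac{13239}{25204} - \frac{10037}{7462} = - \frac{175880983}{94036124}$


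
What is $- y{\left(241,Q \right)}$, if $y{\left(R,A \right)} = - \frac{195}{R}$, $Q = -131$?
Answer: $\frac{195}{241} \approx 0.80913$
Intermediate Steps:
$- y{\left(241,Q \right)} = - \frac{-195}{241} = \left(-1\right) \left(- \frac{195}{241}\right) = \frac{195}{241}$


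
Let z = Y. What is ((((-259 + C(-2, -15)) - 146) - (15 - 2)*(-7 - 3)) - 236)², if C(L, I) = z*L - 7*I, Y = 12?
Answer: 184900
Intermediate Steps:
z = 12
C(L, I) = -7*I + 12*L (C(L, I) = 12*L - 7*I = -7*I + 12*L)
((((-259 + C(-2, -15)) - 146) - (15 - 2)*(-7 - 3)) - 236)² = ((((-259 + (-7*(-15) + 12*(-2))) - 146) - (15 - 2)*(-7 - 3)) - 236)² = ((((-259 + (105 - 24)) - 146) - 13*(-10)) - 236)² = ((((-259 + 81) - 146) - 1*(-130)) - 236)² = (((-178 - 146) + 130) - 236)² = ((-324 + 130) - 236)² = (-194 - 236)² = (-430)² = 184900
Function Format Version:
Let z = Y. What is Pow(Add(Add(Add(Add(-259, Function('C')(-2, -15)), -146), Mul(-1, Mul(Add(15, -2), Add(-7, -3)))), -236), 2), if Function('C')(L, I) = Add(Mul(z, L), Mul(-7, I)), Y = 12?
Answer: 184900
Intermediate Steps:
z = 12
Function('C')(L, I) = Add(Mul(-7, I), Mul(12, L)) (Function('C')(L, I) = Add(Mul(12, L), Mul(-7, I)) = Add(Mul(-7, I), Mul(12, L)))
Pow(Add(Add(Add(Add(-259, Function('C')(-2, -15)), -146), Mul(-1, Mul(Add(15, -2), Add(-7, -3)))), -236), 2) = Pow(Add(Add(Add(Add(-259, Add(Mul(-7, -15), Mul(12, -2))), -146), Mul(-1, Mul(Add(15, -2), Add(-7, -3)))), -236), 2) = Pow(Add(Add(Add(Add(-259, Add(105, -24)), -146), Mul(-1, Mul(13, -10))), -236), 2) = Pow(Add(Add(Add(Add(-259, 81), -146), Mul(-1, -130)), -236), 2) = Pow(Add(Add(Add(-178, -146), 130), -236), 2) = Pow(Add(Add(-324, 130), -236), 2) = Pow(Add(-194, -236), 2) = Pow(-430, 2) = 184900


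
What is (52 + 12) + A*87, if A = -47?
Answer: -4025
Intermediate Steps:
(52 + 12) + A*87 = (52 + 12) - 47*87 = 64 - 4089 = -4025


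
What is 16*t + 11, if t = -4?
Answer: -53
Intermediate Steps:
16*t + 11 = 16*(-4) + 11 = -64 + 11 = -53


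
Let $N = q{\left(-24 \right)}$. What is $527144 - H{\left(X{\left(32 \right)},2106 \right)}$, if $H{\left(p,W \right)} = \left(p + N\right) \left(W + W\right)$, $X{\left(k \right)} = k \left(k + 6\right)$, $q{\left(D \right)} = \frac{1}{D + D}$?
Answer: $- \frac{18378241}{4} \approx -4.5946 \cdot 10^{6}$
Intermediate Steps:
$q{\left(D \right)} = \frac{1}{2 D}$
$N = - \frac{1}{48}$ ($N = \frac{1}{2 \left(-24\right)} = \frac{1}{2} \left(- \frac{1}{24}\right) = - \frac{1}{48} \approx -0.020833$)
$X{\left(k \right)} = k \left(6 + k\right)$
$H{\left(p,W \right)} = 2 W \left(- \frac{1}{48} + p\right)$ ($H{\left(p,W \right)} = \left(p - \frac{1}{48}\right) \left(W + W\right) = \left(- \frac{1}{48} + p\right) 2 W = 2 W \left(- \frac{1}{48} + p\right)$)
$527144 - H{\left(X{\left(32 \right)},2106 \right)} = 527144 - \frac{1}{24} \cdot 2106 \left(-1 + 48 \cdot 32 \left(6 + 32\right)\right) = 527144 - \frac{1}{24} \cdot 2106 \left(-1 + 48 \cdot 32 \cdot 38\right) = 527144 - \frac{1}{24} \cdot 2106 \left(-1 + 48 \cdot 1216\right) = 527144 - \frac{1}{24} \cdot 2106 \left(-1 + 58368\right) = 527144 - \frac{1}{24} \cdot 2106 \cdot 58367 = 527144 - \frac{20486817}{4} = - \frac{18378241}{4}$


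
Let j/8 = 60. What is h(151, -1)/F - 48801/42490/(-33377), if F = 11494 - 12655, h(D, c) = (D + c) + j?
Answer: -99266915771/182946346170 ≈ -0.54260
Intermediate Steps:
j = 480 (j = 8*60 = 480)
h(D, c) = 480 + D + c (h(D, c) = (D + c) + 480 = 480 + D + c)
F = -1161
h(151, -1)/F - 48801/42490/(-33377) = (480 + 151 - 1)/(-1161) - 48801/42490/(-33377) = 630*(-1/1161) - 48801*1/42490*(-1/33377) = -70/129 - 48801/42490*(-1/33377) = -70/129 + 48801/1418188730 = -99266915771/182946346170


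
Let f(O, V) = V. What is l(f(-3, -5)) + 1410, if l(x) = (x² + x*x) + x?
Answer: 1455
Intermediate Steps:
l(x) = x + 2*x² (l(x) = (x² + x²) + x = 2*x² + x = x + 2*x²)
l(f(-3, -5)) + 1410 = -5*(1 + 2*(-5)) + 1410 = -5*(1 - 10) + 1410 = -5*(-9) + 1410 = 45 + 1410 = 1455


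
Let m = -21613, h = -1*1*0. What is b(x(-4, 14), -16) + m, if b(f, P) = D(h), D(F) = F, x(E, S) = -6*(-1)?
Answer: -21613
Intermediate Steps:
x(E, S) = 6
h = 0 (h = -1*0 = 0)
b(f, P) = 0
b(x(-4, 14), -16) + m = 0 - 21613 = -21613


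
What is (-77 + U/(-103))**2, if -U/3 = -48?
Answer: 65205625/10609 ≈ 6146.3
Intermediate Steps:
U = 144 (U = -3*(-48) = 144)
(-77 + U/(-103))**2 = (-77 + 144/(-103))**2 = (-77 + 144*(-1/103))**2 = (-77 - 144/103)**2 = (-8075/103)**2 = 65205625/10609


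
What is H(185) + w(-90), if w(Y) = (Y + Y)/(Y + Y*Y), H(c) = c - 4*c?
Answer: -49397/89 ≈ -555.02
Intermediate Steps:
H(c) = -3*c
w(Y) = 2*Y/(Y + Y**2) (w(Y) = (2*Y)/(Y + Y**2) = 2*Y/(Y + Y**2))
H(185) + w(-90) = -3*185 + 2/(1 - 90) = -555 + 2/(-89) = -555 + 2*(-1/89) = -555 - 2/89 = -49397/89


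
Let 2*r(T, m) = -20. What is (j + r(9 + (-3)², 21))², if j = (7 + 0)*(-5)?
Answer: 2025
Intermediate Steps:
r(T, m) = -10 (r(T, m) = (½)*(-20) = -10)
j = -35 (j = 7*(-5) = -35)
(j + r(9 + (-3)², 21))² = (-35 - 10)² = (-45)² = 2025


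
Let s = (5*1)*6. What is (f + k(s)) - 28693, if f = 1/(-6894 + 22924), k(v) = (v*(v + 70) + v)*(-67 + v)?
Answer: -2257072089/16030 ≈ -1.4080e+5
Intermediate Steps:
s = 30 (s = 5*6 = 30)
k(v) = (-67 + v)*(v + v*(70 + v)) (k(v) = (v*(70 + v) + v)*(-67 + v) = (v + v*(70 + v))*(-67 + v) = (-67 + v)*(v + v*(70 + v)))
f = 1/16030 ≈ 6.2383e-5
(f + k(s)) - 28693 = (1/16030 + 30*(-4757 + 30**2 + 4*30)) - 28693 = (1/16030 + 30*(-4757 + 900 + 120)) - 28693 = (1/16030 + 30*(-3737)) - 28693 = (1/16030 - 112110) - 28693 = -1797123299/16030 - 28693 = -2257072089/16030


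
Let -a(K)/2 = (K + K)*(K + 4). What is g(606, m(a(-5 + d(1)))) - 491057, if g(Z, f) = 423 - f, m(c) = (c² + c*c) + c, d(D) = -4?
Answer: -555254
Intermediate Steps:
a(K) = -4*K*(4 + K) (a(K) = -2*(K + K)*(K + 4) = -2*2*K*(4 + K) = -4*K*(4 + K))
m(c) = c + 2*c² (m(c) = (c² + c²) + c = 2*c² + c = c + 2*c²)
g(606, m(a(-5 + d(1)))) - 491057 = (423 - (-4*(-5 - 4)*(4 + (-5 - 4)))*(1 + 2*(-4*(-5 - 4)*(4 + (-5 - 4))))) - 491057 = (423 - (-4*(-9)*(4 - 9))*(1 + 2*(-4*(-9)*(4 - 9)))) - 491057 = (423 - (-4*(-9)*(-5))*(1 + 2*(-4*(-9)*(-5)))) - 491057 = (423 - (-180)*(1 + 2*(-180))) - 491057 = (423 - (-180)*(1 - 360)) - 491057 = (423 - (-180)*(-359)) - 491057 = (423 - 1*64620) - 491057 = (423 - 64620) - 491057 = -64197 - 491057 = -555254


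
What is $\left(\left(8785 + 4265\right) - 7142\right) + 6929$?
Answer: $12837$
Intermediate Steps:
$\left(\left(8785 + 4265\right) - 7142\right) + 6929 = \left(13050 - 7142\right) + 6929 = 5908 + 6929 = 12837$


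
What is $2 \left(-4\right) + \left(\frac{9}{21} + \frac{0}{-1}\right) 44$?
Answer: $\frac{76}{7} \approx 10.857$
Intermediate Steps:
$2 \left(-4\right) + \left(\frac{9}{21} + \frac{0}{-1}\right) 44 = -8 + \left(9 \cdot \frac{1}{21} + 0 \left(-1\right)\right) 44 = -8 + \left(\frac{3}{7} + 0\right) 44 = -8 + \frac{3}{7} \cdot 44 = -8 + \frac{132}{7} = \frac{76}{7}$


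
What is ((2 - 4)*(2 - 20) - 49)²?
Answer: 169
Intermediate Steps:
((2 - 4)*(2 - 20) - 49)² = (-2*(-18) - 49)² = (36 - 49)² = (-13)² = 169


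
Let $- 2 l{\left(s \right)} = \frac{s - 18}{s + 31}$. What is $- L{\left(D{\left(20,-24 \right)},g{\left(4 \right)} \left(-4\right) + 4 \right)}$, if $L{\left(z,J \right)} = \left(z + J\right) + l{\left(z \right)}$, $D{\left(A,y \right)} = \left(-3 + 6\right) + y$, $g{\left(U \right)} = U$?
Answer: $\frac{621}{20} \approx 31.05$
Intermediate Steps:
$l{\left(s \right)} = - \frac{-18 + s}{2 \left(31 + s\right)}$ ($l{\left(s \right)} = - \frac{\left(s - 18\right) \frac{1}{s + 31}}{2} = - \frac{\left(-18 + s\right) \frac{1}{31 + s}}{2} = - \frac{\frac{1}{31 + s} \left(-18 + s\right)}{2} = - \frac{-18 + s}{2 \left(31 + s\right)}$)
$D{\left(A,y \right)} = 3 + y$
$L{\left(z,J \right)} = J + z + \frac{18 - z}{2 \left(31 + z\right)}$ ($L{\left(z,J \right)} = \left(z + J\right) + \frac{18 - z}{2 \left(31 + z\right)} = \left(J + z\right) + \frac{18 - z}{2 \left(31 + z\right)} = J + z + \frac{18 - z}{2 \left(31 + z\right)}$)
$- L{\left(D{\left(20,-24 \right)},g{\left(4 \right)} \left(-4\right) + 4 \right)} = - \frac{9 - \frac{3 - 24}{2} + \left(31 + \left(3 - 24\right)\right) \left(\left(4 \left(-4\right) + 4\right) + \left(3 - 24\right)\right)}{31 + \left(3 - 24\right)} = - \frac{9 - - \frac{21}{2} + \left(31 - 21\right) \left(\left(-16 + 4\right) - 21\right)}{31 - 21} = - \frac{9 + \frac{21}{2} + 10 \left(-12 - 21\right)}{10} = - \frac{9 + \frac{21}{2} + 10 \left(-33\right)}{10} = - \frac{9 + \frac{21}{2} - 330}{10} = - \frac{-621}{10 \cdot 2} = \left(-1\right) \left(- \frac{621}{20}\right) = \frac{621}{20}$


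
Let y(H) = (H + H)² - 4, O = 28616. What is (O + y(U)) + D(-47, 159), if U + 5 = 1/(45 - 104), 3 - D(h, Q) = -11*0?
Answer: 99959279/3481 ≈ 28716.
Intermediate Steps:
D(h, Q) = 3 (D(h, Q) = 3 - (-11)*0 = 3 - 1*0 = 3 + 0 = 3)
U = -296/59 (U = -5 + 1/(45 - 104) = -5 + 1/(-59) = -5 - 1/59 = -296/59 ≈ -5.0170)
y(H) = -4 + 4*H² (y(H) = (2*H)² - 4 = 4*H² - 4 = -4 + 4*H²)
(O + y(U)) + D(-47, 159) = (28616 + (-4 + 4*(-296/59)²)) + 3 = (28616 + (-4 + 4*(87616/3481))) + 3 = (28616 + (-4 + 350464/3481)) + 3 = (28616 + 336540/3481) + 3 = 99948836/3481 + 3 = 99959279/3481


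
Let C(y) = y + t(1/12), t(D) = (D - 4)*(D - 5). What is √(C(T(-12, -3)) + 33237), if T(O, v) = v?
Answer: √4788469/12 ≈ 182.35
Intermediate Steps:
t(D) = (-5 + D)*(-4 + D) (t(D) = (-4 + D)*(-5 + D) = (-5 + D)*(-4 + D))
C(y) = 2773/144 + y (C(y) = y + (20 + (1/12)² - 9/12) = y + (20 + (1/12)² - 9*1/12) = y + (20 + 1/144 - ¾) = y + 2773/144 = 2773/144 + y)
√(C(T(-12, -3)) + 33237) = √((2773/144 - 3) + 33237) = √(2341/144 + 33237) = √(4788469/144) = √4788469/12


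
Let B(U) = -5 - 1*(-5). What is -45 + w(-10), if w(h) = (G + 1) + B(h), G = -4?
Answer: -48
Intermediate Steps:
B(U) = 0 (B(U) = -5 + 5 = 0)
w(h) = -3 (w(h) = (-4 + 1) + 0 = -3 + 0 = -3)
-45 + w(-10) = -45 - 3 = -48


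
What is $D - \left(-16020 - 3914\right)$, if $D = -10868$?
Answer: $9066$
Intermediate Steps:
$D - \left(-16020 - 3914\right) = -10868 - \left(-16020 - 3914\right) = -10868 - -19934 = -10868 + 19934 = 9066$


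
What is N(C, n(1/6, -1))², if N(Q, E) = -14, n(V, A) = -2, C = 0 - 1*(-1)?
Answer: 196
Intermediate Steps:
C = 1 (C = 0 + 1 = 1)
N(C, n(1/6, -1))² = (-14)² = 196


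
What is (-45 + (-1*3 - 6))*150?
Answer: -8100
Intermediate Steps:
(-45 + (-1*3 - 6))*150 = (-45 + (-3 - 6))*150 = (-45 - 9)*150 = -54*150 = -8100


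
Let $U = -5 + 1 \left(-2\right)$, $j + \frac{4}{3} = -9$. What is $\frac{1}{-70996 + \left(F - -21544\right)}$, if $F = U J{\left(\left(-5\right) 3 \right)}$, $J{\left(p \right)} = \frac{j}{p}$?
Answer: $- \frac{45}{2225557} \approx -2.022 \cdot 10^{-5}$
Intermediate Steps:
$j = - \frac{31}{3}$ ($j = - \frac{4}{3} - 9 = - \frac{31}{3} \approx -10.333$)
$J{\left(p \right)} = - \frac{31}{3 p}$
$U = -7$ ($U = -5 - 2 = -7$)
$F = - \frac{217}{45}$ ($F = - 7 \left(- \frac{31}{3 \left(\left(-5\right) 3\right)}\right) = - 7 \left(- \frac{31}{3 \left(-15\right)}\right) = - 7 \left(\left(- \frac{31}{3}\right) \left(- \frac{1}{15}\right)\right) = \left(-7\right) \frac{31}{45} = - \frac{217}{45} \approx -4.8222$)
$\frac{1}{-70996 + \left(F - -21544\right)} = \frac{1}{-70996 - - \frac{969263}{45}} = \frac{1}{-70996 + \left(- \frac{217}{45} + 21544\right)} = \frac{1}{-70996 + \frac{969263}{45}} = \frac{1}{- \frac{2225557}{45}} = - \frac{45}{2225557}$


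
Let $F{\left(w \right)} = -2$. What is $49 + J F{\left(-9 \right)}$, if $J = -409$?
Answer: $867$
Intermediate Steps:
$49 + J F{\left(-9 \right)} = 49 - -818 = 49 + 818 = 867$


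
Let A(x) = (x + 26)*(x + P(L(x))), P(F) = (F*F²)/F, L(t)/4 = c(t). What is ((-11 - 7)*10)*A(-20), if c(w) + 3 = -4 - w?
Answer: -2898720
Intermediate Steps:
c(w) = -7 - w (c(w) = -3 + (-4 - w) = -7 - w)
L(t) = -28 - 4*t (L(t) = 4*(-7 - t) = -28 - 4*t)
P(F) = F² (P(F) = F³/F = F²)
A(x) = (26 + x)*(x + (-28 - 4*x)²) (A(x) = (x + 26)*(x + (-28 - 4*x)²) = (26 + x)*(x + (-28 - 4*x)²))
((-11 - 7)*10)*A(-20) = ((-11 - 7)*10)*(20384 + 16*(-20)³ + 641*(-20)² + 6634*(-20)) = (-18*10)*(20384 + 16*(-8000) + 641*400 - 132680) = -180*(20384 - 128000 + 256400 - 132680) = -180*16104 = -2898720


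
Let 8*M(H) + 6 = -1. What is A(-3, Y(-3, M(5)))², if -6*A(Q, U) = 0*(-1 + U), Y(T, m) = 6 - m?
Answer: 0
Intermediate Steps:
M(H) = -7/8 (M(H) = -¾ + (⅛)*(-1) = -¾ - ⅛ = -7/8)
A(Q, U) = 0 (A(Q, U) = -0*(-1 + U) = -⅙*0 = 0)
A(-3, Y(-3, M(5)))² = 0² = 0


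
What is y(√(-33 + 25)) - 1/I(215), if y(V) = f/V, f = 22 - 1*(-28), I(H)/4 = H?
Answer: -1/860 - 25*I*√2/2 ≈ -0.0011628 - 17.678*I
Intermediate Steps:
I(H) = 4*H
f = 50 (f = 22 + 28 = 50)
y(V) = 50/V
y(√(-33 + 25)) - 1/I(215) = 50/(√(-33 + 25)) - 1/(4*215) = 50/(√(-8)) - 1/860 = 50/((2*I*√2)) - 1*1/860 = 50*(-I*√2/4) - 1/860 = -25*I*√2/2 - 1/860 = -1/860 - 25*I*√2/2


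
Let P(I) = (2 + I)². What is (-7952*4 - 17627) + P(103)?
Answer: -38410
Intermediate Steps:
(-7952*4 - 17627) + P(103) = (-7952*4 - 17627) + (2 + 103)² = (-31808 - 17627) + 105² = -49435 + 11025 = -38410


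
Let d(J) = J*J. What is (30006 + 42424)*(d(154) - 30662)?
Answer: -503098780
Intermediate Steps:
d(J) = J²
(30006 + 42424)*(d(154) - 30662) = (30006 + 42424)*(154² - 30662) = 72430*(23716 - 30662) = 72430*(-6946) = -503098780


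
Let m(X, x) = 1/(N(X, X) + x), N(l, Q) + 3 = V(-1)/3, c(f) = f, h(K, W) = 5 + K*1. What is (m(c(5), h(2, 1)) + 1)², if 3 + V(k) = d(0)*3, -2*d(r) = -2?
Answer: 25/16 ≈ 1.5625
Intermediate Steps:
d(r) = 1 (d(r) = -½*(-2) = 1)
h(K, W) = 5 + K
V(k) = 0 (V(k) = -3 + 1*3 = -3 + 3 = 0)
N(l, Q) = -3 (N(l, Q) = -3 + 0/3 = -3 + 0*(⅓) = -3 + 0 = -3)
m(X, x) = 1/(-3 + x)
(m(c(5), h(2, 1)) + 1)² = (1/(-3 + (5 + 2)) + 1)² = (1/(-3 + 7) + 1)² = (1/4 + 1)² = (¼ + 1)² = (5/4)² = 25/16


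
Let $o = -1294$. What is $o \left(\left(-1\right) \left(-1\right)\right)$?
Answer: $-1294$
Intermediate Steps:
$o \left(\left(-1\right) \left(-1\right)\right) = - 1294 \left(\left(-1\right) \left(-1\right)\right) = \left(-1294\right) 1 = -1294$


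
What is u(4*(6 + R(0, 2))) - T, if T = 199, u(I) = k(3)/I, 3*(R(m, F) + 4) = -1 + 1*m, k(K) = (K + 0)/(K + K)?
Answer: -7957/40 ≈ -198.93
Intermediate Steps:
k(K) = ½ (k(K) = K/((2*K)) = K*(1/(2*K)) = ½)
R(m, F) = -13/3 + m/3 (R(m, F) = -4 + (-1 + 1*m)/3 = -4 + (-1 + m)/3 = -4 + (-⅓ + m/3) = -13/3 + m/3)
u(I) = 1/(2*I)
u(4*(6 + R(0, 2))) - T = 1/(2*((4*(6 + (-13/3 + (⅓)*0))))) - 1*199 = 1/(2*((4*(6 + (-13/3 + 0))))) - 199 = 1/(2*((4*(6 - 13/3)))) - 199 = 1/(2*((4*(5/3)))) - 199 = 1/(2*(20/3)) - 199 = (½)*(3/20) - 199 = 3/40 - 199 = -7957/40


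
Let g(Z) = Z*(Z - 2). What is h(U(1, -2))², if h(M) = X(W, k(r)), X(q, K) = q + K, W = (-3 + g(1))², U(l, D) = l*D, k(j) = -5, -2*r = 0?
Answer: 121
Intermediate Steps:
g(Z) = Z*(-2 + Z)
r = 0 (r = -½*0 = 0)
U(l, D) = D*l
W = 16 (W = (-3 + 1*(-2 + 1))² = (-3 + 1*(-1))² = (-3 - 1)² = (-4)² = 16)
X(q, K) = K + q
h(M) = 11 (h(M) = -5 + 16 = 11)
h(U(1, -2))² = 11² = 121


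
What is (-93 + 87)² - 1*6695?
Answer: -6659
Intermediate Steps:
(-93 + 87)² - 1*6695 = (-6)² - 6695 = 36 - 6695 = -6659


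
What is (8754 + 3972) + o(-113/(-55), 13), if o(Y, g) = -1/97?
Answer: 1234421/97 ≈ 12726.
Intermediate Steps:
o(Y, g) = -1/97 (o(Y, g) = -1*1/97 = -1/97)
(8754 + 3972) + o(-113/(-55), 13) = (8754 + 3972) - 1/97 = 12726 - 1/97 = 1234421/97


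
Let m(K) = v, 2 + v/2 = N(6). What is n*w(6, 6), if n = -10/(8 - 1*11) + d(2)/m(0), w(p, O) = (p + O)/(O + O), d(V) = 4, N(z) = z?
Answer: 23/6 ≈ 3.8333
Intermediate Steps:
w(p, O) = (O + p)/(2*O) (w(p, O) = (O + p)/((2*O)) = (O + p)*(1/(2*O)) = (O + p)/(2*O))
v = 8 (v = -4 + 2*6 = -4 + 12 = 8)
m(K) = 8
n = 23/6 (n = -10/(8 - 1*11) + 4/8 = -10/(8 - 11) + 4*(1/8) = -10/(-3) + 1/2 = -10*(-1/3) + 1/2 = 10/3 + 1/2 = 23/6 ≈ 3.8333)
n*w(6, 6) = 23*((1/2)*(6 + 6)/6)/6 = 23*((1/2)*(1/6)*12)/6 = (23/6)*1 = 23/6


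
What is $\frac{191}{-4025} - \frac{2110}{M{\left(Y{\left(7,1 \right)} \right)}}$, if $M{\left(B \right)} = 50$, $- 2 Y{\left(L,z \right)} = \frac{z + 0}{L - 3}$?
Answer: $- \frac{170046}{4025} \approx -42.247$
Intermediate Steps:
$Y{\left(L,z \right)} = - \frac{z}{2 \left(-3 + L\right)}$ ($Y{\left(L,z \right)} = - \frac{\left(z + 0\right) \frac{1}{L - 3}}{2} = - \frac{z \frac{1}{-3 + L}}{2} = - \frac{z}{2 \left(-3 + L\right)}$)
$\frac{191}{-4025} - \frac{2110}{M{\left(Y{\left(7,1 \right)} \right)}} = \frac{191}{-4025} - \frac{2110}{50} = 191 \left(- \frac{1}{4025}\right) - \frac{211}{5} = - \frac{191}{4025} - \frac{211}{5} = - \frac{170046}{4025}$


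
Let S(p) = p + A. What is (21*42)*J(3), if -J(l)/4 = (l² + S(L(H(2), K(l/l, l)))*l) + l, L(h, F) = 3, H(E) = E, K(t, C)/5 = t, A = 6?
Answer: -137592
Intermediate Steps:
K(t, C) = 5*t
S(p) = 6 + p (S(p) = p + 6 = 6 + p)
J(l) = -40*l - 4*l² (J(l) = -4*((l² + (6 + 3)*l) + l) = -4*((l² + 9*l) + l) = -4*(l² + 10*l) = -40*l - 4*l²)
(21*42)*J(3) = (21*42)*(-4*3*(10 + 3)) = 882*(-4*3*13) = 882*(-156) = -137592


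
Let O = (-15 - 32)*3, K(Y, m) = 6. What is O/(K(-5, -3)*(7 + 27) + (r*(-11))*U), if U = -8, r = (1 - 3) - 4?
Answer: 47/108 ≈ 0.43518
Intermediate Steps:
r = -6 (r = -2 - 4 = -6)
O = -141 (O = -47*3 = -141)
O/(K(-5, -3)*(7 + 27) + (r*(-11))*U) = -141/(6*(7 + 27) - 6*(-11)*(-8)) = -141/(6*34 + 66*(-8)) = -141/(204 - 528) = -141/(-324) = -141*(-1/324) = 47/108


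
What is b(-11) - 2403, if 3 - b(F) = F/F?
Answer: -2401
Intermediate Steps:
b(F) = 2 (b(F) = 3 - F/F = 3 - 1*1 = 3 - 1 = 2)
b(-11) - 2403 = 2 - 2403 = -2401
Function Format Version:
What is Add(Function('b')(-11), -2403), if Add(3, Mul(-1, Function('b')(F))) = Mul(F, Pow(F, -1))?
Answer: -2401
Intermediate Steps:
Function('b')(F) = 2 (Function('b')(F) = Add(3, Mul(-1, Mul(F, Pow(F, -1)))) = Add(3, Mul(-1, 1)) = Add(3, -1) = 2)
Add(Function('b')(-11), -2403) = Add(2, -2403) = -2401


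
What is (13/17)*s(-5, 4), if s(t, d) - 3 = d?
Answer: 91/17 ≈ 5.3529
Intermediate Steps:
s(t, d) = 3 + d
(13/17)*s(-5, 4) = (13/17)*(3 + 4) = ((1/17)*13)*7 = (13/17)*7 = 91/17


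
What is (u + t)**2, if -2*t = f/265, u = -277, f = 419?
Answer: 21676378441/280900 ≈ 77168.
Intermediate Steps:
t = -419/530 (t = -419/(2*265) = -1/2*419/265 = -419/530 ≈ -0.79057)
(u + t)**2 = (-277 - 419/530)**2 = (-147229/530)**2 = 21676378441/280900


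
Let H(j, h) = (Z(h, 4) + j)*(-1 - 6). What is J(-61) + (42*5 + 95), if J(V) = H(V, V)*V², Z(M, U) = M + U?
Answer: 3073851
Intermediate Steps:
H(j, h) = -28 - 7*h - 7*j (H(j, h) = ((h + 4) + j)*(-1 - 6) = ((4 + h) + j)*(-7) = (4 + h + j)*(-7) = -28 - 7*h - 7*j)
J(V) = V²*(-28 - 14*V) (J(V) = (-28 - 7*V - 7*V)*V² = (-28 - 14*V)*V² = V²*(-28 - 14*V))
J(-61) + (42*5 + 95) = 14*(-61)²*(-2 - 1*(-61)) + (42*5 + 95) = 14*3721*(-2 + 61) + (210 + 95) = 14*3721*59 + 305 = 3073546 + 305 = 3073851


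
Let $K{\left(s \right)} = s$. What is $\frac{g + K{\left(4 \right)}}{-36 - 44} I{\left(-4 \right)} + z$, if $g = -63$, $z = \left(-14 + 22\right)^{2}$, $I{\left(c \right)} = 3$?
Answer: $\frac{5297}{80} \approx 66.213$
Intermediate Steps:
$z = 64$ ($z = 8^{2} = 64$)
$\frac{g + K{\left(4 \right)}}{-36 - 44} I{\left(-4 \right)} + z = \frac{-63 + 4}{-36 - 44} \cdot 3 + 64 = - \frac{59}{-80} \cdot 3 + 64 = \left(-59\right) \left(- \frac{1}{80}\right) 3 + 64 = \frac{59}{80} \cdot 3 + 64 = \frac{177}{80} + 64 = \frac{5297}{80}$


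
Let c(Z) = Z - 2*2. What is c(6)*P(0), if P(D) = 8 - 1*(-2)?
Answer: 20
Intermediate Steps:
c(Z) = -4 + Z (c(Z) = Z - 4 = -4 + Z)
P(D) = 10 (P(D) = 8 + 2 = 10)
c(6)*P(0) = (-4 + 6)*10 = 2*10 = 20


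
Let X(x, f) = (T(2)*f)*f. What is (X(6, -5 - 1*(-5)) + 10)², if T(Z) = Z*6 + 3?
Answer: 100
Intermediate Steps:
T(Z) = 3 + 6*Z (T(Z) = 6*Z + 3 = 3 + 6*Z)
X(x, f) = 15*f² (X(x, f) = ((3 + 6*2)*f)*f = ((3 + 12)*f)*f = (15*f)*f = 15*f²)
(X(6, -5 - 1*(-5)) + 10)² = (15*(-5 - 1*(-5))² + 10)² = (15*(-5 + 5)² + 10)² = (15*0² + 10)² = (15*0 + 10)² = (0 + 10)² = 10² = 100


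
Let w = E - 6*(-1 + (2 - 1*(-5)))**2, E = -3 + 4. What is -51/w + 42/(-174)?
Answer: -26/6235 ≈ -0.0041700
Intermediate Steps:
E = 1
w = -215 (w = 1 - 6*(-1 + (2 - 1*(-5)))**2 = 1 - 6*(-1 + (2 + 5))**2 = 1 - 6*(-1 + 7)**2 = 1 - 6*6**2 = 1 - 6*36 = 1 - 216 = -215)
-51/w + 42/(-174) = -51/(-215) + 42/(-174) = -51*(-1/215) + 42*(-1/174) = 51/215 - 7/29 = -26/6235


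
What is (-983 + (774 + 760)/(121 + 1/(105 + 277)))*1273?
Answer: -57095604333/46223 ≈ -1.2352e+6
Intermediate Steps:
(-983 + (774 + 760)/(121 + 1/(105 + 277)))*1273 = (-983 + 1534/(121 + 1/382))*1273 = (-983 + 1534/(46223/382))*1273 = (-983 + 1534*(382/46223))*1273 = (-983 + 585988/46223)*1273 = -44851221/46223*1273 = -57095604333/46223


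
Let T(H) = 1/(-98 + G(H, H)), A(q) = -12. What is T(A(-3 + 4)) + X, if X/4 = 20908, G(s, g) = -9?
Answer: 8948623/107 ≈ 83632.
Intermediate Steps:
X = 83632 (X = 4*20908 = 83632)
T(H) = -1/107 (T(H) = 1/(-98 - 9) = 1/(-107) = -1/107)
T(A(-3 + 4)) + X = -1/107 + 83632 = 8948623/107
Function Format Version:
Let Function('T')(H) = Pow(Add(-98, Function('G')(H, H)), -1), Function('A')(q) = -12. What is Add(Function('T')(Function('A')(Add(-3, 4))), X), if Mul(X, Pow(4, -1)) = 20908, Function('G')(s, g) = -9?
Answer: Rational(8948623, 107) ≈ 83632.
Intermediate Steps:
X = 83632 (X = Mul(4, 20908) = 83632)
Function('T')(H) = Rational(-1, 107) (Function('T')(H) = Pow(Add(-98, -9), -1) = Pow(-107, -1) = Rational(-1, 107))
Add(Function('T')(Function('A')(Add(-3, 4))), X) = Add(Rational(-1, 107), 83632) = Rational(8948623, 107)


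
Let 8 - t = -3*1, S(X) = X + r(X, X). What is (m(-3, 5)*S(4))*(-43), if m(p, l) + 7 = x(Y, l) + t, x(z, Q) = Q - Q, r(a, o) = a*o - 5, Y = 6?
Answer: -2580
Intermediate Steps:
r(a, o) = -5 + a*o
S(X) = -5 + X + X² (S(X) = X + (-5 + X*X) = X + (-5 + X²) = -5 + X + X²)
x(z, Q) = 0
t = 11 (t = 8 - (-3) = 8 - 1*(-3) = 8 + 3 = 11)
m(p, l) = 4 (m(p, l) = -7 + (0 + 11) = -7 + 11 = 4)
(m(-3, 5)*S(4))*(-43) = (4*(-5 + 4 + 4²))*(-43) = (4*(-5 + 4 + 16))*(-43) = (4*15)*(-43) = 60*(-43) = -2580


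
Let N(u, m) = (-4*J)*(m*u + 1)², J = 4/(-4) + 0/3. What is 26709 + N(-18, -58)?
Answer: 4394809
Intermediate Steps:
J = -1 (J = 4*(-¼) + 0*(⅓) = -1 + 0 = -1)
N(u, m) = 4*(1 + m*u)² (N(u, m) = (-4*(-1))*(m*u + 1)² = 4*(1 + m*u)²)
26709 + N(-18, -58) = 26709 + 4*(1 - 58*(-18))² = 26709 + 4*(1 + 1044)² = 26709 + 4*1045² = 26709 + 4*1092025 = 26709 + 4368100 = 4394809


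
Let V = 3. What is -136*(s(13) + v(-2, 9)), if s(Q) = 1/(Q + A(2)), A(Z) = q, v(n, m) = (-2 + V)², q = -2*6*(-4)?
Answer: -8432/61 ≈ -138.23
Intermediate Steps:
q = 48 (q = -12*(-4) = 48)
v(n, m) = 1 (v(n, m) = (-2 + 3)² = 1² = 1)
A(Z) = 48
s(Q) = 1/(48 + Q) (s(Q) = 1/(Q + 48) = 1/(48 + Q))
-136*(s(13) + v(-2, 9)) = -136*(1/(48 + 13) + 1) = -136*(1/61 + 1) = -136*62/61 = -8432/61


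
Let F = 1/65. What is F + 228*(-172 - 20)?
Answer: -2845439/65 ≈ -43776.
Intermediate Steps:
F = 1/65 ≈ 0.015385
F + 228*(-172 - 20) = 1/65 + 228*(-172 - 20) = 1/65 + 228*(-192) = 1/65 - 43776 = -2845439/65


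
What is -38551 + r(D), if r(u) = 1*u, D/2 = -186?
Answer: -38923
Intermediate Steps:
D = -372 (D = 2*(-186) = -372)
r(u) = u
-38551 + r(D) = -38551 - 372 = -38923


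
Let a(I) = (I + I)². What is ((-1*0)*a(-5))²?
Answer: 0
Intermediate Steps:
a(I) = 4*I² (a(I) = (2*I)² = 4*I²)
((-1*0)*a(-5))² = ((-1*0)*(4*(-5)²))² = (0*(4*25))² = (0*100)² = 0² = 0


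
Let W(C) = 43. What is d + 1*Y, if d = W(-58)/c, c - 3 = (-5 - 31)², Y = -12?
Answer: -15545/1299 ≈ -11.967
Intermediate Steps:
c = 1299 (c = 3 + (-5 - 31)² = 3 + (-36)² = 3 + 1296 = 1299)
d = 43/1299 ≈ 0.033102
d + 1*Y = 43/1299 + 1*(-12) = 43/1299 - 12 = -15545/1299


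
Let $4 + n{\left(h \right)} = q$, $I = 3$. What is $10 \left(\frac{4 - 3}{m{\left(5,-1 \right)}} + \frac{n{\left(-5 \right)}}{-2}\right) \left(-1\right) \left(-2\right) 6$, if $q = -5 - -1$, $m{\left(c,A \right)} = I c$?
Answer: $488$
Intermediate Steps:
$m{\left(c,A \right)} = 3 c$
$q = -4$ ($q = -5 + 1 = -4$)
$n{\left(h \right)} = -8$ ($n{\left(h \right)} = -4 - 4 = -8$)
$10 \left(\frac{4 - 3}{m{\left(5,-1 \right)}} + \frac{n{\left(-5 \right)}}{-2}\right) \left(-1\right) \left(-2\right) 6 = 10 \left(\frac{4 - 3}{3 \cdot 5} - \frac{8}{-2}\right) \left(-1\right) \left(-2\right) 6 = 10 \left(1 \cdot \frac{1}{15} - -4\right) 2 \cdot 6 = 10 \left(1 \cdot \frac{1}{15} + 4\right) 12 = 10 \left(\frac{1}{15} + 4\right) 12 = 10 \cdot \frac{61}{15} \cdot 12 = \frac{122}{3} \cdot 12 = 488$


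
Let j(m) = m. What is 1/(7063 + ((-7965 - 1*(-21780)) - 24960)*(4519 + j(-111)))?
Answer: -1/49120097 ≈ -2.0358e-8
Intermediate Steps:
1/(7063 + ((-7965 - 1*(-21780)) - 24960)*(4519 + j(-111))) = 1/(7063 + ((-7965 - 1*(-21780)) - 24960)*(4519 - 111)) = 1/(7063 + ((-7965 + 21780) - 24960)*4408) = 1/(7063 + (13815 - 24960)*4408) = 1/(7063 - 11145*4408) = 1/(7063 - 49127160) = 1/(-49120097) = -1/49120097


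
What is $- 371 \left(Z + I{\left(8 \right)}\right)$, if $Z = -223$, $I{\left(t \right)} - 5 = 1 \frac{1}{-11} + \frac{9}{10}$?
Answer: $\frac{8863561}{110} \approx 80578.0$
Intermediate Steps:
$I{\left(t \right)} = \frac{639}{110}$ ($I{\left(t \right)} = 5 + \left(1 \frac{1}{-11} + \frac{9}{10}\right) = 5 + \left(1 \left(- \frac{1}{11}\right) + 9 \cdot \frac{1}{10}\right) = 5 + \left(- \frac{1}{11} + \frac{9}{10}\right) = 5 + \frac{89}{110} = \frac{639}{110}$)
$- 371 \left(Z + I{\left(8 \right)}\right) = - 371 \left(-223 + \frac{639}{110}\right) = \left(-371\right) \left(- \frac{23891}{110}\right) = \frac{8863561}{110}$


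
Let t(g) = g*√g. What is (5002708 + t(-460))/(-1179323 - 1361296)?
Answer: -5002708/2540619 + 920*I*√115/2540619 ≈ -1.9691 + 0.0038833*I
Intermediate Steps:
t(g) = g^(3/2)
(5002708 + t(-460))/(-1179323 - 1361296) = (5002708 + (-460)^(3/2))/(-1179323 - 1361296) = (5002708 - 920*I*√115)/(-2540619) = (5002708 - 920*I*√115)*(-1/2540619) = -5002708/2540619 + 920*I*√115/2540619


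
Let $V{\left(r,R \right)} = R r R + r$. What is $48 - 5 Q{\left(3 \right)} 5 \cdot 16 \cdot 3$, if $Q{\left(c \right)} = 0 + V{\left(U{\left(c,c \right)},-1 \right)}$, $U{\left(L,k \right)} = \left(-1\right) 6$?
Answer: $691200$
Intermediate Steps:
$U{\left(L,k \right)} = -6$
$V{\left(r,R \right)} = r + r R^{2}$ ($V{\left(r,R \right)} = r R^{2} + r = r + r R^{2}$)
$Q{\left(c \right)} = -12$ ($Q{\left(c \right)} = 0 - 6 \left(1 + \left(-1\right)^{2}\right) = 0 - 6 \left(1 + 1\right) = 0 - 12 = -12$)
$48 - 5 Q{\left(3 \right)} 5 \cdot 16 \cdot 3 = 48 \left(-5\right) \left(-12\right) 5 \cdot 16 \cdot 3 = 48 \cdot 60 \cdot 5 \cdot 48 = 48 \cdot 300 \cdot 48 = 14400 \cdot 48 = 691200$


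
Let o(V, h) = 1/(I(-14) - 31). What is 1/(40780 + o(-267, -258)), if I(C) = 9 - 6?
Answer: 28/1141839 ≈ 2.4522e-5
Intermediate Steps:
I(C) = 3
o(V, h) = -1/28 (o(V, h) = 1/(3 - 31) = 1/(-28) = -1/28)
1/(40780 + o(-267, -258)) = 1/(40780 - 1/28) = 1/(1141839/28) = 28/1141839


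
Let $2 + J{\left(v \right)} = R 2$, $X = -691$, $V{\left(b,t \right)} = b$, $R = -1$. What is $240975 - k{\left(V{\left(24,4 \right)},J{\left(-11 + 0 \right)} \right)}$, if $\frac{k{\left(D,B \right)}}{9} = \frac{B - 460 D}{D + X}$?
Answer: $\frac{160630929}{667} \approx 2.4083 \cdot 10^{5}$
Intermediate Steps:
$J{\left(v \right)} = -4$ ($J{\left(v \right)} = -2 - 2 = -4$)
$k{\left(D,B \right)} = \frac{9 \left(B - 460 D\right)}{-691 + D}$ ($k{\left(D,B \right)} = 9 \frac{B - 460 D}{D - 691} = 9 \frac{B - 460 D}{-691 + D} = \frac{9 \left(B - 460 D\right)}{-691 + D}$)
$240975 - k{\left(V{\left(24,4 \right)},J{\left(-11 + 0 \right)} \right)} = 240975 - \frac{9 \left(-4 - 11040\right)}{-691 + 24} = 240975 - \frac{9 \left(-4 - 11040\right)}{-667} = 240975 - 9 \left(- \frac{1}{667}\right) \left(-11044\right) = 240975 - \frac{99396}{667} = \frac{160630929}{667}$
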